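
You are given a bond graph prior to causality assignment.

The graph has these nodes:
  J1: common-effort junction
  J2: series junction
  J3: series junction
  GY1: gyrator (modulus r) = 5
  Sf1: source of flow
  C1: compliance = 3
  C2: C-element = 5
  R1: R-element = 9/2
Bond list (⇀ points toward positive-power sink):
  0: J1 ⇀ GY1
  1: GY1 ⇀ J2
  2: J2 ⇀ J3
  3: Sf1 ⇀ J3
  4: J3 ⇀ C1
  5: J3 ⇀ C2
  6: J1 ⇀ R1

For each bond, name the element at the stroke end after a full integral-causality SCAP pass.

#0 stroke at J1
#1 stroke at J2
#2 stroke at J3
#3 stroke at Sf1
#4 stroke at J3
#5 stroke at J3
#6 stroke at R1

β3 |Sf1  (Sf1: flow source, stroke at near end)
β2 |J3  (common-f at J3 fixed by 3)
β4 |J3  (J3 flow already set via bond 3)
β5 |J3  (J3 flow already set via bond 3)
β1 |J2  (J2 flow already set via bond 2)
β0 |J1  (GY1 both-in/both-out from 1)
β6 |R1  (0-jn J1 has e-setter on 0)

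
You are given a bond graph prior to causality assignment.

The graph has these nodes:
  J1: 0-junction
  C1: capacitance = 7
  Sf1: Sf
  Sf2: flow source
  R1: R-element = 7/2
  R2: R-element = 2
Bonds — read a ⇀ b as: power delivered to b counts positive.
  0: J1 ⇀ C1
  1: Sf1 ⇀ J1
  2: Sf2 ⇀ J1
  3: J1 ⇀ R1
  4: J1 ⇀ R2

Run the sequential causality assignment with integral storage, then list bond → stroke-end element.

β0 →J1
β1 →Sf1
β2 →Sf2
β3 →R1
β4 →R2

b1 stroke at Sf1  (Sf1 (Sf) sets flow on bond)
b2 stroke at Sf2  (Sf2: flow source, stroke at near end)
b0 stroke at J1  (C1 integral (e out))
b3 stroke at R1  (common-e at J1 fixed by 0)
b4 stroke at R2  (0-jn J1 has e-setter on 0)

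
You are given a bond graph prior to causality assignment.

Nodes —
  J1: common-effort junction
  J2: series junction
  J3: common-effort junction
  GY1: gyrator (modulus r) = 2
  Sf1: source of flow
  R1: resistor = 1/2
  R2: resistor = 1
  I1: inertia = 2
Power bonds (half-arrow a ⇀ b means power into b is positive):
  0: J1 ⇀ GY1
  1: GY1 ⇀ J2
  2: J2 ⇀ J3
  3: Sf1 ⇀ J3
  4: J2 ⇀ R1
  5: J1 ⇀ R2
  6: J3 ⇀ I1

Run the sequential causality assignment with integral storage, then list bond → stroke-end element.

b3 |Sf1  (source Sf1 imposes f)
b6 |I1  (I1 integral (f out))
b2 |J3  (J3 needs exactly one e-in)
b1 |J2  (1-jn J2 has f-setter on 2)
b4 |J2  (1-jn J2 has f-setter on 2)
b0 |J1  (GY1: gyrator matches bond 1)
b5 |R2  (common-e at J1 fixed by 0)

bond 0 stroke→J1
bond 1 stroke→J2
bond 2 stroke→J3
bond 3 stroke→Sf1
bond 4 stroke→J2
bond 5 stroke→R2
bond 6 stroke→I1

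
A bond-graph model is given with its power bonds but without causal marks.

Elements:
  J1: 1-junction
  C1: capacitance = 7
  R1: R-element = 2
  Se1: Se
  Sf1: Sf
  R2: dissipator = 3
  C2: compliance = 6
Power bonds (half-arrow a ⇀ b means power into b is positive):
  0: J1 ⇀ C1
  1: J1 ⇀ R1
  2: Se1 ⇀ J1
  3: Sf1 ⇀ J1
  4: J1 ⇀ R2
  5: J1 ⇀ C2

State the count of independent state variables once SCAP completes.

2  (C1, C2 all integral)

β2 stroke→J1  (Se1 fixes effort; stroke away)
β3 stroke→Sf1  (Sf1 (Sf) sets flow on bond)
β0 stroke→J1  (common-f at J1 fixed by 3)
β1 stroke→J1  (common-f at J1 fixed by 3)
β4 stroke→J1  (J1 flow already set via bond 3)
β5 stroke→J1  (1-jn J1 has f-setter on 3)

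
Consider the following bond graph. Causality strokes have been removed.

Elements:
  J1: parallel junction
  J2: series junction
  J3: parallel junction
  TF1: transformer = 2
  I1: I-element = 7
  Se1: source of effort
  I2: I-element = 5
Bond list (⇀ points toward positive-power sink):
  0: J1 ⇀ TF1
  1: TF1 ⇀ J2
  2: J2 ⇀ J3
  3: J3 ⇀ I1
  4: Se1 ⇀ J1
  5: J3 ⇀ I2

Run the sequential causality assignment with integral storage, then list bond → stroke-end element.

bond 4 stroke→J1  (Se1: effort source, stroke at far end)
bond 0 stroke→TF1  (common-e at J1 fixed by 4)
bond 1 stroke→J2  (TF1 one-in-one-out from 0)
bond 2 stroke→J3  (only one flow-in slot at J2)
bond 3 stroke→I1  (common-e at J3 fixed by 2)
bond 5 stroke→I2  (common-e at J3 fixed by 2)

#0 stroke at TF1
#1 stroke at J2
#2 stroke at J3
#3 stroke at I1
#4 stroke at J1
#5 stroke at I2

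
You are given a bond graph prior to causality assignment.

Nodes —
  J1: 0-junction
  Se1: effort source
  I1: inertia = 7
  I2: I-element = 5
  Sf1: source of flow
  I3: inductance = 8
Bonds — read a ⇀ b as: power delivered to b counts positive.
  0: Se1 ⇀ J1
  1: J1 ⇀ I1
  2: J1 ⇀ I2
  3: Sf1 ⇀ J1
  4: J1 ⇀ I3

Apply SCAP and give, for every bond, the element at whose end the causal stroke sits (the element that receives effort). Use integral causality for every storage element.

b0 |J1  (source Se1 imposes e)
b3 |Sf1  (Sf1: flow source, stroke at near end)
b1 |I1  (0-jn J1 has e-setter on 0)
b2 |I2  (J1 effort already set via bond 0)
b4 |I3  (common-e at J1 fixed by 0)

β0 |J1
β1 |I1
β2 |I2
β3 |Sf1
β4 |I3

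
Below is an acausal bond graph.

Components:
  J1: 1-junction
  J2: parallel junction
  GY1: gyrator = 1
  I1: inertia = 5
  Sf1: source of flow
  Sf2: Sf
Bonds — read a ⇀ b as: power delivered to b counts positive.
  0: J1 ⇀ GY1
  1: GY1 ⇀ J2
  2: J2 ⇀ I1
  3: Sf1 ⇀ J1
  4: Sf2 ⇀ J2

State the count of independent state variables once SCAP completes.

1  (I1 all integral)

bond 3 |Sf1  (Sf1 (Sf) sets flow on bond)
bond 4 |Sf2  (Sf2 fixes flow; stroke at Sf2)
bond 0 |J1  (J1: bond 3 brought flow, rest push out)
bond 1 |J2  (through GY1, causality inverts; strokes same side of GY1)
bond 2 |I1  (common-e at J2 fixed by 1)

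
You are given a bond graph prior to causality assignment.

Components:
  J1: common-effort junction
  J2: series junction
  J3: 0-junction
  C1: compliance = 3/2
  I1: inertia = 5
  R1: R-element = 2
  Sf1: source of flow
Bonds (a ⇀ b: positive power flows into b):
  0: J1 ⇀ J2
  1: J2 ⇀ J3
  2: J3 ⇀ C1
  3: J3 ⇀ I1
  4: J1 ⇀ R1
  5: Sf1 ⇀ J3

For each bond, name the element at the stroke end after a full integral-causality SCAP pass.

b5 |Sf1  (Sf1 fixes flow; stroke at Sf1)
b2 |J3  (C1 outputs effort q/C1)
b1 |J2  (common-e at J3 fixed by 2)
b3 |I1  (J3: bond 2 brought effort, rest push out)
b0 |J1  (only one flow-in slot at J2)
b4 |R1  (J1 effort already set via bond 0)

b0 stroke→J1
b1 stroke→J2
b2 stroke→J3
b3 stroke→I1
b4 stroke→R1
b5 stroke→Sf1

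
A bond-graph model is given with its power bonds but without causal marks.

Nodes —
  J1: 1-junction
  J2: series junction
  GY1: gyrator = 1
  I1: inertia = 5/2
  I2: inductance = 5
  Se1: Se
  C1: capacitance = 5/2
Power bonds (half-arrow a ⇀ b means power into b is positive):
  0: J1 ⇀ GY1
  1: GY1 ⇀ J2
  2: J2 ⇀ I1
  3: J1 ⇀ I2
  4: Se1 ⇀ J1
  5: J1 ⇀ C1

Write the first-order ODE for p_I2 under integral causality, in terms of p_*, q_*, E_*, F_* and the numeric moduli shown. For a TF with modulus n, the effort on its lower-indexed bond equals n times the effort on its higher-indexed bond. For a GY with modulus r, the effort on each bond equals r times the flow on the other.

b4 →J1  (Se1: effort source, stroke at far end)
b2 →I1  (I1 outputs flow p/I1)
b1 →J2  (1-jn J2 has f-setter on 2)
b0 →J1  (GY1: gyrator matches bond 1)
b3 →I2  (I2: I, integral causality)
b5 →J1  (J1: bond 3 brought flow, rest push out)

dp_I2/dt = E_Se1 - 2*p_I1/5 - 2*q_C1/5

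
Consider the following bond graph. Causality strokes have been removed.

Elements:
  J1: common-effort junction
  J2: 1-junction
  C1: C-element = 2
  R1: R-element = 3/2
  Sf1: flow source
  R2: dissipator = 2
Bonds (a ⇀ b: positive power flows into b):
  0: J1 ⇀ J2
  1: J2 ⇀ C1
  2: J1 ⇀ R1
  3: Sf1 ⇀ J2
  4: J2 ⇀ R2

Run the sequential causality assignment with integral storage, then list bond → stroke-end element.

#0 →J2
#1 →J2
#2 →J1
#3 →Sf1
#4 →J2

#3 stroke at Sf1  (Sf1: flow source, stroke at near end)
#0 stroke at J2  (1-jn J2 has f-setter on 3)
#1 stroke at J2  (J2: bond 3 brought flow, rest push out)
#4 stroke at J2  (common-f at J2 fixed by 3)
#2 stroke at J1  (closing 0-jn rule on J1)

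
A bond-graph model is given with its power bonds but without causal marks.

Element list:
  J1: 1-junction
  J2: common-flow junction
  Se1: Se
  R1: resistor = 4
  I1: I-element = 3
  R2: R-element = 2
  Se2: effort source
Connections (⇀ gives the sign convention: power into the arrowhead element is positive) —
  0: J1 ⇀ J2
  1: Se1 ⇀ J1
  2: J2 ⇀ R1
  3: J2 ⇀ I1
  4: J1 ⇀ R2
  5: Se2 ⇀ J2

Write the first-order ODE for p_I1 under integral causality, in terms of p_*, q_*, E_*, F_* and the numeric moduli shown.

bond 1 |J1  (Se1 fixes effort; stroke away)
bond 5 |J2  (Se2: effort source, stroke at far end)
bond 3 |I1  (prefer integral on I1)
bond 0 |J2  (common-f at J2 fixed by 3)
bond 2 |J2  (J2: bond 3 brought flow, rest push out)
bond 4 |J1  (1-jn J1 has f-setter on 0)

dp_I1/dt = E_Se1 + E_Se2 - 2*p_I1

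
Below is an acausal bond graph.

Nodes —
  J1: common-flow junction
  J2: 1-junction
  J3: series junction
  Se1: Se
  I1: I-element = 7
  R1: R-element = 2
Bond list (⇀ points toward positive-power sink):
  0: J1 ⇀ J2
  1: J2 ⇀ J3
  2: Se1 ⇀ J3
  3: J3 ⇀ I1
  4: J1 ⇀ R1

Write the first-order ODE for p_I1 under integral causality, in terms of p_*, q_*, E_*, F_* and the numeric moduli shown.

dp_I1/dt = E_Se1 - 2*p_I1/7

b2 stroke→J3  (Se1 fixes effort; stroke away)
b3 stroke→I1  (I1: I, integral causality)
b1 stroke→J3  (J3: bond 3 brought flow, rest push out)
b0 stroke→J2  (J2 flow already set via bond 1)
b4 stroke→J1  (J1 flow already set via bond 0)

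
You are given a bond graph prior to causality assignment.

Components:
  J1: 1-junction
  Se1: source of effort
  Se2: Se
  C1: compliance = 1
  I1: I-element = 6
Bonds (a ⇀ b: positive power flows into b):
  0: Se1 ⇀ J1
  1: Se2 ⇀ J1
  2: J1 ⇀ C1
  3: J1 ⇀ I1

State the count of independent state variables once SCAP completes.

bond 0 →J1  (Se1 (Se) sets effort on bond)
bond 1 →J1  (Se2 (Se) sets effort on bond)
bond 2 →J1  (prefer integral on C1)
bond 3 →I1  (closing 1-jn rule on J1)

2  (C1, I1 all integral)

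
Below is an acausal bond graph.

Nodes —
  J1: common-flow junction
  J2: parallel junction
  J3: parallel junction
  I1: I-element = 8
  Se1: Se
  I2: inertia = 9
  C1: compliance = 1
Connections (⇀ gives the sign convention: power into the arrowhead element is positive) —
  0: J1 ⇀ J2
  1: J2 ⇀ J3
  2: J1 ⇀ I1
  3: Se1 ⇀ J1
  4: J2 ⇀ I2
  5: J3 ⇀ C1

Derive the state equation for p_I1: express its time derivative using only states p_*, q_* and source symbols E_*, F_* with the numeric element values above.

#3 stroke at J1  (Se1 fixes effort; stroke away)
#2 stroke at I1  (prefer integral on I1)
#0 stroke at J1  (1-jn J1 has f-setter on 2)
#4 stroke at I2  (I2 integral (f out))
#1 stroke at J2  (closing 0-jn rule on J2)
#5 stroke at J3  (only one effort-in slot at J3)

dp_I1/dt = E_Se1 - q_C1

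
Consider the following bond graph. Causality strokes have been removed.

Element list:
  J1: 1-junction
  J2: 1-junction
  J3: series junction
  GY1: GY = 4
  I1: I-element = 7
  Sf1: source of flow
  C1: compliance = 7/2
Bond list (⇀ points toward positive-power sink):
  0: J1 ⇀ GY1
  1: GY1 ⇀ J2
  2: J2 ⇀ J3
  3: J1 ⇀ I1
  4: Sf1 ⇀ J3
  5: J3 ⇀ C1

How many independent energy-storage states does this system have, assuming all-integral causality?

2  (C1, I1 all integral)

#4 stroke at Sf1  (Sf1: flow source, stroke at near end)
#2 stroke at J3  (common-f at J3 fixed by 4)
#5 stroke at J3  (common-f at J3 fixed by 4)
#1 stroke at J2  (J2 flow already set via bond 2)
#0 stroke at J1  (GY GY1: same side as bond 1)
#3 stroke at I1  (only one flow-in slot at J1)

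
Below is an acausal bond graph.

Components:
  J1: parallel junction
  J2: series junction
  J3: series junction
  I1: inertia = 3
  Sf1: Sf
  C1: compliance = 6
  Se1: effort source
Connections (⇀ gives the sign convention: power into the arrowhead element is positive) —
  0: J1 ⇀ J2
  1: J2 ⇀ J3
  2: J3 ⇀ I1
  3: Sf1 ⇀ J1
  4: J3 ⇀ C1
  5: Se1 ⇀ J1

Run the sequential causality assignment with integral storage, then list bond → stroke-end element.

bond 3 →Sf1  (Sf1: flow source, stroke at near end)
bond 5 →J1  (Se1 fixes effort; stroke away)
bond 0 →J2  (common-e at J1 fixed by 5)
bond 1 →J3  (J2 needs exactly one f-in)
bond 2 →I1  (I1 outputs flow p/I1)
bond 4 →J3  (J3: bond 2 brought flow, rest push out)

#0 stroke→J2
#1 stroke→J3
#2 stroke→I1
#3 stroke→Sf1
#4 stroke→J3
#5 stroke→J1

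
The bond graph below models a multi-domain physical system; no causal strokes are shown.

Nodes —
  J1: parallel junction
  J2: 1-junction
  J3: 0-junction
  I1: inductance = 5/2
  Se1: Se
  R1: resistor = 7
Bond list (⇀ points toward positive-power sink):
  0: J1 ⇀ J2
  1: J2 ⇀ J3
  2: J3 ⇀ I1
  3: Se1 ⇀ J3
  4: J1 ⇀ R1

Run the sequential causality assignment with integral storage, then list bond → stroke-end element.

#3 |J3  (Se1 fixes effort; stroke away)
#1 |J2  (common-e at J3 fixed by 3)
#2 |I1  (J3: bond 3 brought effort, rest push out)
#0 |J1  (J2 needs exactly one f-in)
#4 |R1  (0-jn J1 has e-setter on 0)

β0 stroke→J1
β1 stroke→J2
β2 stroke→I1
β3 stroke→J3
β4 stroke→R1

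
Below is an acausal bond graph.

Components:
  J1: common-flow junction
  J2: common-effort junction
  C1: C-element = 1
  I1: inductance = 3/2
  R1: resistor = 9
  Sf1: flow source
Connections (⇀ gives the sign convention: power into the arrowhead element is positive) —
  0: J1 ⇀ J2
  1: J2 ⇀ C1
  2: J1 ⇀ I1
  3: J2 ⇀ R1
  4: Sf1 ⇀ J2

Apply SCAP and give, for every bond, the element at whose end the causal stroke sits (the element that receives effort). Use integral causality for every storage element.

#4 stroke→Sf1  (Sf1 (Sf) sets flow on bond)
#1 stroke→J2  (prefer integral on C1)
#0 stroke→J1  (0-jn J2 has e-setter on 1)
#3 stroke→R1  (common-e at J2 fixed by 1)
#2 stroke→I1  (only one flow-in slot at J1)

β0 →J1
β1 →J2
β2 →I1
β3 →R1
β4 →Sf1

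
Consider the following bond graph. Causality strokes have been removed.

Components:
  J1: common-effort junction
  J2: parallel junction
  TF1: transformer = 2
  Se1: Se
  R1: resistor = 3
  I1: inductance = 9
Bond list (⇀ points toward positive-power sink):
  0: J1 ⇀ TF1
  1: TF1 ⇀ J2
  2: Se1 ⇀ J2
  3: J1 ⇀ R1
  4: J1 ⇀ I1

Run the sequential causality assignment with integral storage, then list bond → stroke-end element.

β2 |J2  (Se1 (Se) sets effort on bond)
β1 |TF1  (J2 effort already set via bond 2)
β0 |J1  (through TF1, causality passes straight; one stroke at TF1)
β3 |R1  (J1: bond 0 brought effort, rest push out)
β4 |I1  (common-e at J1 fixed by 0)

b0 |J1
b1 |TF1
b2 |J2
b3 |R1
b4 |I1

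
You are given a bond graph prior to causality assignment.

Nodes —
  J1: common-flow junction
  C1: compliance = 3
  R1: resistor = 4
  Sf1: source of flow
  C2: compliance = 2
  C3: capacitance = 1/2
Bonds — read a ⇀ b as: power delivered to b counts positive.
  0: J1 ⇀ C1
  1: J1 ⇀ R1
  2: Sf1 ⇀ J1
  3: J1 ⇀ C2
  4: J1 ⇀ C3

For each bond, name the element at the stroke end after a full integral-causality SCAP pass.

β2 stroke at Sf1  (Sf1: flow source, stroke at near end)
β0 stroke at J1  (J1: bond 2 brought flow, rest push out)
β1 stroke at J1  (J1 flow already set via bond 2)
β3 stroke at J1  (J1: bond 2 brought flow, rest push out)
β4 stroke at J1  (1-jn J1 has f-setter on 2)

b0 →J1
b1 →J1
b2 →Sf1
b3 →J1
b4 →J1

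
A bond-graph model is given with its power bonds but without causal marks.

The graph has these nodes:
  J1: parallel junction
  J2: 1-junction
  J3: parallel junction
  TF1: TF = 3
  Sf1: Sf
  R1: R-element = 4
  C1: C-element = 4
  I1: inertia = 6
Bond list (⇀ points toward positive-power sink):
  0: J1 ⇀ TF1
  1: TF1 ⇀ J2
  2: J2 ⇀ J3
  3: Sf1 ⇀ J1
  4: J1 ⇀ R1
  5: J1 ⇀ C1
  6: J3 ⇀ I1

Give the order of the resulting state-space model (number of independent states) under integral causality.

#3 stroke→Sf1  (Sf1 (Sf) sets flow on bond)
#5 stroke→J1  (C1 outputs effort q/C1)
#0 stroke→TF1  (J1: bond 5 brought effort, rest push out)
#4 stroke→R1  (common-e at J1 fixed by 5)
#1 stroke→J2  (TF TF1: opposite of bond 0)
#2 stroke→J3  (only one flow-in slot at J2)
#6 stroke→I1  (J3 effort already set via bond 2)

2  (C1, I1 all integral)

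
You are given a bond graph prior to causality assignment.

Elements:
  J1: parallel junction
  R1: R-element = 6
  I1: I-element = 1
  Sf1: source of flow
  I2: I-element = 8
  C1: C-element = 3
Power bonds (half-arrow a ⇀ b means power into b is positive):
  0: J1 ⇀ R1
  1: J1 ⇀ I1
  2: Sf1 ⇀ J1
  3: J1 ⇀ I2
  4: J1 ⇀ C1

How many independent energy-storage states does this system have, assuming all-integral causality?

β2 →Sf1  (Sf1 fixes flow; stroke at Sf1)
β1 →I1  (I1 outputs flow p/I1)
β3 →I2  (I2 integral (f out))
β4 →J1  (C1 outputs effort q/C1)
β0 →R1  (J1: bond 4 brought effort, rest push out)

3  (C1, I1, I2 all integral)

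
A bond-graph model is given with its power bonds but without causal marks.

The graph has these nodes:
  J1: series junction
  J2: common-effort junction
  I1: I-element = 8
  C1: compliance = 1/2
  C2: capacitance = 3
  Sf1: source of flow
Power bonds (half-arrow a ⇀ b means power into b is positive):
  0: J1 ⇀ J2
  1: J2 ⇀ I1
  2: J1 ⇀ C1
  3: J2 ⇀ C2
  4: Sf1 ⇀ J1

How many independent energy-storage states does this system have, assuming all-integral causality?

bond 4 →Sf1  (source Sf1 imposes f)
bond 0 →J1  (J1: bond 4 brought flow, rest push out)
bond 2 →J1  (common-f at J1 fixed by 4)
bond 1 →I1  (I1 outputs flow p/I1)
bond 3 →J2  (J2 needs exactly one e-in)

3  (C1, C2, I1 all integral)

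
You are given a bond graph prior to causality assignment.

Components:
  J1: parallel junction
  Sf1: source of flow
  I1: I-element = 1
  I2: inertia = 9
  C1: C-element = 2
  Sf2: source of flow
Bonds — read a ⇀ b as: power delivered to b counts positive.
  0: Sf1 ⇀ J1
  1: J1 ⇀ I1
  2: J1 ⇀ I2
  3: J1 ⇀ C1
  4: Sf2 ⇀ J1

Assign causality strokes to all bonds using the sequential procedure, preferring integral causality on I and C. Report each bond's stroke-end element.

β0 stroke at Sf1  (Sf1 (Sf) sets flow on bond)
β4 stroke at Sf2  (Sf2 (Sf) sets flow on bond)
β1 stroke at I1  (I1 outputs flow p/I1)
β2 stroke at I2  (prefer integral on I2)
β3 stroke at J1  (only one effort-in slot at J1)

bond 0 |Sf1
bond 1 |I1
bond 2 |I2
bond 3 |J1
bond 4 |Sf2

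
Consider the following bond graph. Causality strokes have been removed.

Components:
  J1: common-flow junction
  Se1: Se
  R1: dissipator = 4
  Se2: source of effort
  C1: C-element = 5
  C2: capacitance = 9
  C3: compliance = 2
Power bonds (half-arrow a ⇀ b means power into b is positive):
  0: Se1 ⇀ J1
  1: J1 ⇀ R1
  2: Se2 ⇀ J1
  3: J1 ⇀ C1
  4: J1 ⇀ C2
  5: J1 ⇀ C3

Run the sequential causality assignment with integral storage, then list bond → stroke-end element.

bond 0 |J1  (Se1: effort source, stroke at far end)
bond 2 |J1  (Se2 fixes effort; stroke away)
bond 3 |J1  (C1: C, integral causality)
bond 4 |J1  (C2: C, integral causality)
bond 5 |J1  (C3 outputs effort q/C3)
bond 1 |R1  (only one flow-in slot at J1)

b0 |J1
b1 |R1
b2 |J1
b3 |J1
b4 |J1
b5 |J1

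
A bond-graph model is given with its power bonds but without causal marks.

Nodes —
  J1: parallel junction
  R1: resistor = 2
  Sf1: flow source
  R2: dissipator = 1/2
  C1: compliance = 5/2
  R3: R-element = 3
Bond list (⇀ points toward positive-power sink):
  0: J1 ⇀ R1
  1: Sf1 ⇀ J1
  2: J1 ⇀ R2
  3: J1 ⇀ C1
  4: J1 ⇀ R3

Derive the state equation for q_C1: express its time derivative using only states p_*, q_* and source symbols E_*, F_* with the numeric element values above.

dq_C1/dt = F_Sf1 - 17*q_C1/15

#1 stroke at Sf1  (Sf1 fixes flow; stroke at Sf1)
#3 stroke at J1  (C1 integral (e out))
#0 stroke at R1  (J1 effort already set via bond 3)
#2 stroke at R2  (0-jn J1 has e-setter on 3)
#4 stroke at R3  (J1: bond 3 brought effort, rest push out)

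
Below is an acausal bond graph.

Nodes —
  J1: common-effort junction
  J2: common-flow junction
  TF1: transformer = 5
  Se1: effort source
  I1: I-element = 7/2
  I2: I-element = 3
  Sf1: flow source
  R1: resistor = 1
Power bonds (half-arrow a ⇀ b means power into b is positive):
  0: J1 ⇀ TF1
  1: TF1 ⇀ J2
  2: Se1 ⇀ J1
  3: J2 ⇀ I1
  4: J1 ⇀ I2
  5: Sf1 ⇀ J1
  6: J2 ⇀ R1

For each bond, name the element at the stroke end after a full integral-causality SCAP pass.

bond 0 stroke at TF1
bond 1 stroke at J2
bond 2 stroke at J1
bond 3 stroke at I1
bond 4 stroke at I2
bond 5 stroke at Sf1
bond 6 stroke at J2

#2 stroke at J1  (Se1: effort source, stroke at far end)
#5 stroke at Sf1  (Sf1: flow source, stroke at near end)
#0 stroke at TF1  (common-e at J1 fixed by 2)
#4 stroke at I2  (common-e at J1 fixed by 2)
#1 stroke at J2  (TF1: transformer flips bond 0)
#3 stroke at I1  (prefer integral on I1)
#6 stroke at J2  (J2 flow already set via bond 3)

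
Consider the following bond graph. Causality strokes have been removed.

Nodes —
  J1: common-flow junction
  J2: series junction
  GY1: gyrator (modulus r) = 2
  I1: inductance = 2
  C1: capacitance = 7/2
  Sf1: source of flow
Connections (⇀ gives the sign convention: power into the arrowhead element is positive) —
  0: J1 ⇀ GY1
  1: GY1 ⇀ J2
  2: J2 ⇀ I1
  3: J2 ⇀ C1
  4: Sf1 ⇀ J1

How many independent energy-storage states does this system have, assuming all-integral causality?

#4 →Sf1  (Sf1 (Sf) sets flow on bond)
#0 →J1  (J1 flow already set via bond 4)
#1 →J2  (through GY1, causality inverts; strokes same side of GY1)
#2 →I1  (I1 integral (f out))
#3 →J2  (common-f at J2 fixed by 2)

2  (C1, I1 all integral)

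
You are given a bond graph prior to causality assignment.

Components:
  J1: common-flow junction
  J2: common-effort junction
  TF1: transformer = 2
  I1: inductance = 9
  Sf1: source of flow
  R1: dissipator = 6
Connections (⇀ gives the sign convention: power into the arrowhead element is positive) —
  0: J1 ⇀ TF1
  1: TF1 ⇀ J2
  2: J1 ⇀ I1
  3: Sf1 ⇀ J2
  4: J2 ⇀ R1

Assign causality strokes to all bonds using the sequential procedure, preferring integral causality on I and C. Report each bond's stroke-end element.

β0 |J1
β1 |TF1
β2 |I1
β3 |Sf1
β4 |J2

bond 3 stroke→Sf1  (Sf1: flow source, stroke at near end)
bond 2 stroke→I1  (I1: I, integral causality)
bond 0 stroke→J1  (common-f at J1 fixed by 2)
bond 1 stroke→TF1  (TF1: transformer flips bond 0)
bond 4 stroke→J2  (J2: last free bond brings effort in)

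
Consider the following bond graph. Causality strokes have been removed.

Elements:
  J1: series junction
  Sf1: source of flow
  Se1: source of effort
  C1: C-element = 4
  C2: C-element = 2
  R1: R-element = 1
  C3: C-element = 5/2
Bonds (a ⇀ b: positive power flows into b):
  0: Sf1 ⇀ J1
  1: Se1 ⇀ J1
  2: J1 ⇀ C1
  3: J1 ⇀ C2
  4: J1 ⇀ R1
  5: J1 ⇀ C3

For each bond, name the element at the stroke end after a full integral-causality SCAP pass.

#0 stroke→Sf1
#1 stroke→J1
#2 stroke→J1
#3 stroke→J1
#4 stroke→J1
#5 stroke→J1

β0 |Sf1  (Sf1: flow source, stroke at near end)
β1 |J1  (Se1: effort source, stroke at far end)
β2 |J1  (J1 flow already set via bond 0)
β3 |J1  (1-jn J1 has f-setter on 0)
β4 |J1  (J1 flow already set via bond 0)
β5 |J1  (1-jn J1 has f-setter on 0)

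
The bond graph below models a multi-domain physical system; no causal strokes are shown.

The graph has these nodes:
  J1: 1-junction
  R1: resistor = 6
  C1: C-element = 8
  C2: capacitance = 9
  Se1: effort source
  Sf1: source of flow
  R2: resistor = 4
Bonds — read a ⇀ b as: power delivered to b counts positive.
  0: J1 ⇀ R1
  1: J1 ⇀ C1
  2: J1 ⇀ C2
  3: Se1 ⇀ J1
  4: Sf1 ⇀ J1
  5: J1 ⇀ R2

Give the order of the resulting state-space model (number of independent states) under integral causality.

2  (C1, C2 all integral)

bond 3 stroke→J1  (source Se1 imposes e)
bond 4 stroke→Sf1  (Sf1: flow source, stroke at near end)
bond 0 stroke→J1  (J1 flow already set via bond 4)
bond 1 stroke→J1  (common-f at J1 fixed by 4)
bond 2 stroke→J1  (1-jn J1 has f-setter on 4)
bond 5 stroke→J1  (J1: bond 4 brought flow, rest push out)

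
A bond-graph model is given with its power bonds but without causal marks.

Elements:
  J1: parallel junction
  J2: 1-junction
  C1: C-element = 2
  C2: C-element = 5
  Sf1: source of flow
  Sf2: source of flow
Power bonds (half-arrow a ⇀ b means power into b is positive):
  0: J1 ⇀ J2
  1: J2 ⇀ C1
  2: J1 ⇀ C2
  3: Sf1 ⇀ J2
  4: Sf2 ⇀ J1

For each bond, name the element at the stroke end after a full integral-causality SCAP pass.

b3 →Sf1  (Sf1 fixes flow; stroke at Sf1)
b4 →Sf2  (Sf2 (Sf) sets flow on bond)
b0 →J2  (1-jn J2 has f-setter on 3)
b1 →J2  (common-f at J2 fixed by 3)
b2 →J1  (only one effort-in slot at J1)

#0 stroke→J2
#1 stroke→J2
#2 stroke→J1
#3 stroke→Sf1
#4 stroke→Sf2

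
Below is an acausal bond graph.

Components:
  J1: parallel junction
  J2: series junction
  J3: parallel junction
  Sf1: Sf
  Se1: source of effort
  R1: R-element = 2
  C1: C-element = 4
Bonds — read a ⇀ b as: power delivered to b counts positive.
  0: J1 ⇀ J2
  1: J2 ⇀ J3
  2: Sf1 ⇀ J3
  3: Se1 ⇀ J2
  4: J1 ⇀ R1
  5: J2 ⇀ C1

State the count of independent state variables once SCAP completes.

1  (C1 all integral)

b2 stroke→Sf1  (Sf1 fixes flow; stroke at Sf1)
b3 stroke→J2  (Se1 (Se) sets effort on bond)
b1 stroke→J3  (J3: last free bond brings effort in)
b0 stroke→J2  (J2: bond 1 brought flow, rest push out)
b5 stroke→J2  (J2: bond 1 brought flow, rest push out)
b4 stroke→J1  (only one effort-in slot at J1)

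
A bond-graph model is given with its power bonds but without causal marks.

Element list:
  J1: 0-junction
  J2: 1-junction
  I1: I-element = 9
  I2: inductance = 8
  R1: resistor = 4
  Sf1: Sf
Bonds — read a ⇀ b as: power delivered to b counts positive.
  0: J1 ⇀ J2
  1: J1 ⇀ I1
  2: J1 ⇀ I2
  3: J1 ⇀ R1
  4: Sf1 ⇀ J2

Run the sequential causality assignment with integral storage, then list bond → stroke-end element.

b0 stroke at J2
b1 stroke at I1
b2 stroke at I2
b3 stroke at J1
b4 stroke at Sf1

bond 4 stroke→Sf1  (source Sf1 imposes f)
bond 0 stroke→J2  (common-f at J2 fixed by 4)
bond 1 stroke→I1  (I1 integral (f out))
bond 2 stroke→I2  (I2 integral (f out))
bond 3 stroke→J1  (J1: last free bond brings effort in)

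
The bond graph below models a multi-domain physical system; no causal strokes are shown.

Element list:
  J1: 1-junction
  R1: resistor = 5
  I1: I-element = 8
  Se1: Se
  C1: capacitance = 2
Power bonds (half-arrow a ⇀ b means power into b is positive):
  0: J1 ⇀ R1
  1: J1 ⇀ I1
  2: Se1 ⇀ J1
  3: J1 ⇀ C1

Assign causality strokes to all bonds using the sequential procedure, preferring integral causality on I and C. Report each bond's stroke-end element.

b0 stroke at J1
b1 stroke at I1
b2 stroke at J1
b3 stroke at J1

β2 stroke→J1  (source Se1 imposes e)
β1 stroke→I1  (I1 integral (f out))
β0 stroke→J1  (J1: bond 1 brought flow, rest push out)
β3 stroke→J1  (1-jn J1 has f-setter on 1)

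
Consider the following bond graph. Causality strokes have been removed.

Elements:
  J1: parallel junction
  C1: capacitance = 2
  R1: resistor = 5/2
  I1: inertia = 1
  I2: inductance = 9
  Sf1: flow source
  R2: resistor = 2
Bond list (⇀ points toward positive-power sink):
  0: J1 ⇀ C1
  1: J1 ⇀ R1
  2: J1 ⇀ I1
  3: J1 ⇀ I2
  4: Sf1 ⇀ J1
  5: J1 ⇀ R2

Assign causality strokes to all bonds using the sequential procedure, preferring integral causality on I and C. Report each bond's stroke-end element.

β4 stroke→Sf1  (Sf1 fixes flow; stroke at Sf1)
β0 stroke→J1  (C1 outputs effort q/C1)
β1 stroke→R1  (J1 effort already set via bond 0)
β2 stroke→I1  (common-e at J1 fixed by 0)
β3 stroke→I2  (common-e at J1 fixed by 0)
β5 stroke→R2  (common-e at J1 fixed by 0)

bond 0 stroke→J1
bond 1 stroke→R1
bond 2 stroke→I1
bond 3 stroke→I2
bond 4 stroke→Sf1
bond 5 stroke→R2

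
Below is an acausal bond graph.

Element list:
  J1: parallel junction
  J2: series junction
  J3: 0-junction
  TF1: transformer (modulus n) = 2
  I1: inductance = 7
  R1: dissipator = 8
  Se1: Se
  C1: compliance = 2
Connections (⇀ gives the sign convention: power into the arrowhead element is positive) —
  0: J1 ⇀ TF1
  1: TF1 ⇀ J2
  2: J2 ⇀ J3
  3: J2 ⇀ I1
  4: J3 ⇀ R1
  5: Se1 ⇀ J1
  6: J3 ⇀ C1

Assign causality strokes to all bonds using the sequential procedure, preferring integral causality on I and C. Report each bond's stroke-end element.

β5 |J1  (source Se1 imposes e)
β0 |TF1  (common-e at J1 fixed by 5)
β1 |J2  (TF TF1: opposite of bond 0)
β3 |I1  (prefer integral on I1)
β2 |J2  (J2 flow already set via bond 3)
β6 |J3  (C1 outputs effort q/C1)
β4 |R1  (common-e at J3 fixed by 6)

β0 stroke→TF1
β1 stroke→J2
β2 stroke→J2
β3 stroke→I1
β4 stroke→R1
β5 stroke→J1
β6 stroke→J3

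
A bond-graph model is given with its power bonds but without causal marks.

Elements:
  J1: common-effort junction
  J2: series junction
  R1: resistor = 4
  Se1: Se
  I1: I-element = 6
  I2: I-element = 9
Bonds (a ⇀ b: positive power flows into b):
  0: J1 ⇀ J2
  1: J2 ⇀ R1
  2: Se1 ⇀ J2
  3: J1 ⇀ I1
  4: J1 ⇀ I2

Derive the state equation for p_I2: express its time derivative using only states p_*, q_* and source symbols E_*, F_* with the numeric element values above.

dp_I2/dt = -E_Se1 - 2*p_I1/3 - 4*p_I2/9

β2 →J2  (Se1 (Se) sets effort on bond)
β3 →I1  (I1: I, integral causality)
β4 →I2  (I2: I, integral causality)
β0 →J1  (J1 needs exactly one e-in)
β1 →J2  (J2: bond 0 brought flow, rest push out)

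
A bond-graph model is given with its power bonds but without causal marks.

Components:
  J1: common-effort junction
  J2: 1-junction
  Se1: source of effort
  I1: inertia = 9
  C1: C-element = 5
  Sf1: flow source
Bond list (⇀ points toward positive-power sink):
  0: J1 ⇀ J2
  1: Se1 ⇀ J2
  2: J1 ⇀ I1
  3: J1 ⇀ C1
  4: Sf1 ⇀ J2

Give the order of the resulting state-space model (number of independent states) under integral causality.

β1 stroke→J2  (Se1: effort source, stroke at far end)
β4 stroke→Sf1  (Sf1 fixes flow; stroke at Sf1)
β0 stroke→J2  (1-jn J2 has f-setter on 4)
β2 stroke→I1  (I1: I, integral causality)
β3 stroke→J1  (only one effort-in slot at J1)

2  (C1, I1 all integral)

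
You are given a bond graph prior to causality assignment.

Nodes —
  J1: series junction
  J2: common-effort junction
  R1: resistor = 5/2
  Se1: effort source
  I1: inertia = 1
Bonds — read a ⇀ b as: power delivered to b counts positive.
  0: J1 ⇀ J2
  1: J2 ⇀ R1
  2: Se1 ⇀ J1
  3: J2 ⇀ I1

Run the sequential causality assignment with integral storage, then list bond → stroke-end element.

#2 →J1  (source Se1 imposes e)
#0 →J2  (J1 needs exactly one f-in)
#1 →R1  (J2 effort already set via bond 0)
#3 →I1  (J2 effort already set via bond 0)

b0 |J2
b1 |R1
b2 |J1
b3 |I1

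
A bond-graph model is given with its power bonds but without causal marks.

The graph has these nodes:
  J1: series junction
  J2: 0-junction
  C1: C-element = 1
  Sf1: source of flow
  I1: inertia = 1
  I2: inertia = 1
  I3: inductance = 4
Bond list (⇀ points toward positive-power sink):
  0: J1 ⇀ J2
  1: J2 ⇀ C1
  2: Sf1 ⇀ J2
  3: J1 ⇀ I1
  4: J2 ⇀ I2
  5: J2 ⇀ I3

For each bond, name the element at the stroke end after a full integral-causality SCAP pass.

#2 stroke at Sf1  (source Sf1 imposes f)
#1 stroke at J2  (C1 outputs effort q/C1)
#0 stroke at J1  (0-jn J2 has e-setter on 1)
#4 stroke at I2  (J2 effort already set via bond 1)
#5 stroke at I3  (J2 effort already set via bond 1)
#3 stroke at I1  (only one flow-in slot at J1)

bond 0 →J1
bond 1 →J2
bond 2 →Sf1
bond 3 →I1
bond 4 →I2
bond 5 →I3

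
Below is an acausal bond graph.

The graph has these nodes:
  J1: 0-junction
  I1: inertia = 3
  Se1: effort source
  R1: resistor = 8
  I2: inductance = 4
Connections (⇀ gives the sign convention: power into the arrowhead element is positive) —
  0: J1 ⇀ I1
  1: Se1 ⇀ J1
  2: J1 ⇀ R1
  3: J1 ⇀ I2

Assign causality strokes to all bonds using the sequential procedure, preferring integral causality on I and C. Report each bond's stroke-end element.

β0 |I1
β1 |J1
β2 |R1
β3 |I2

b1 →J1  (source Se1 imposes e)
b0 →I1  (0-jn J1 has e-setter on 1)
b2 →R1  (J1: bond 1 brought effort, rest push out)
b3 →I2  (0-jn J1 has e-setter on 1)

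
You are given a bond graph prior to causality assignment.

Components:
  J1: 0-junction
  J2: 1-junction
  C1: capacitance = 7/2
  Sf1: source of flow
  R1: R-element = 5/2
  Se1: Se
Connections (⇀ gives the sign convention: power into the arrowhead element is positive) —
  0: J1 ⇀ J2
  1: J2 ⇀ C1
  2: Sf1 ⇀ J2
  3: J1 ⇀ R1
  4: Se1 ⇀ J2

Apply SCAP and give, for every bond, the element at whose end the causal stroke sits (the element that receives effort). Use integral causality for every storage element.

b2 stroke→Sf1  (Sf1 fixes flow; stroke at Sf1)
b4 stroke→J2  (source Se1 imposes e)
b0 stroke→J2  (J2: bond 2 brought flow, rest push out)
b1 stroke→J2  (common-f at J2 fixed by 2)
b3 stroke→J1  (closing 0-jn rule on J1)

β0 →J2
β1 →J2
β2 →Sf1
β3 →J1
β4 →J2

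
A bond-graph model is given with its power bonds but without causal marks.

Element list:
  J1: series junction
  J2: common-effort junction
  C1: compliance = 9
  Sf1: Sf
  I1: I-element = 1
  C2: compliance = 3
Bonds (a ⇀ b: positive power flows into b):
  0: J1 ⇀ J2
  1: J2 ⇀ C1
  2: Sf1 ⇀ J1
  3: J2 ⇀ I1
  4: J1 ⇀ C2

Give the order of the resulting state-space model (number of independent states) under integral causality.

3  (C1, C2, I1 all integral)

#2 |Sf1  (Sf1 (Sf) sets flow on bond)
#0 |J1  (common-f at J1 fixed by 2)
#4 |J1  (common-f at J1 fixed by 2)
#1 |J2  (C1 outputs effort q/C1)
#3 |I1  (common-e at J2 fixed by 1)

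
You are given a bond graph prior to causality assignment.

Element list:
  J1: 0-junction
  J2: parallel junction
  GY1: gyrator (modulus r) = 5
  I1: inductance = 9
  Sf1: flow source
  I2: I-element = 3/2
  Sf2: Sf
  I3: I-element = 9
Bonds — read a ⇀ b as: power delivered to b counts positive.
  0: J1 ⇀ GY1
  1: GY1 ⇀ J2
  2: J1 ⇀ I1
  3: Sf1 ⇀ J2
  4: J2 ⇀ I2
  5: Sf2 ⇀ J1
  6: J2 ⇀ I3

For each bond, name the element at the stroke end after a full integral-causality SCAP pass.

β0 |J1
β1 |J2
β2 |I1
β3 |Sf1
β4 |I2
β5 |Sf2
β6 |I3

b3 stroke at Sf1  (Sf1 fixes flow; stroke at Sf1)
b5 stroke at Sf2  (Sf2 fixes flow; stroke at Sf2)
b2 stroke at I1  (I1 outputs flow p/I1)
b0 stroke at J1  (J1: last free bond brings effort in)
b1 stroke at J2  (GY GY1: same side as bond 0)
b4 stroke at I2  (common-e at J2 fixed by 1)
b6 stroke at I3  (common-e at J2 fixed by 1)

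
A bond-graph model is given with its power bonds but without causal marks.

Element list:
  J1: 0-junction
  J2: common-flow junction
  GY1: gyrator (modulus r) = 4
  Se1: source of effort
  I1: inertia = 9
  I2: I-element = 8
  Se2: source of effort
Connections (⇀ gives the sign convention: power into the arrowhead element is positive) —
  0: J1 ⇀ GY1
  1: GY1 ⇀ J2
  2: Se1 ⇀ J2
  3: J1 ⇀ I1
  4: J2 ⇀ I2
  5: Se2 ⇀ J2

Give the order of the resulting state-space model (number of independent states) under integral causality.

2  (I1, I2 all integral)

b2 stroke→J2  (Se1: effort source, stroke at far end)
b5 stroke→J2  (Se2: effort source, stroke at far end)
b3 stroke→I1  (prefer integral on I1)
b0 stroke→J1  (closing 0-jn rule on J1)
b1 stroke→J2  (GY GY1: same side as bond 0)
b4 stroke→I2  (only one flow-in slot at J2)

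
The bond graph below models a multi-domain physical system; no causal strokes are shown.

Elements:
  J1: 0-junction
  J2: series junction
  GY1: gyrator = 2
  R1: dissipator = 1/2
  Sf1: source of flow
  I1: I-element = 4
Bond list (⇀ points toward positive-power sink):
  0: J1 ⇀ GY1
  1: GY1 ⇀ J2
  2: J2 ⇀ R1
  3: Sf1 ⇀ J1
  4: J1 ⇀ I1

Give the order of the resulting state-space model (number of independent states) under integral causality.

#3 →Sf1  (Sf1 (Sf) sets flow on bond)
#4 →I1  (I1 integral (f out))
#0 →J1  (J1: last free bond brings effort in)
#1 →J2  (through GY1, causality inverts; strokes same side of GY1)
#2 →R1  (J2 needs exactly one f-in)

1  (I1 all integral)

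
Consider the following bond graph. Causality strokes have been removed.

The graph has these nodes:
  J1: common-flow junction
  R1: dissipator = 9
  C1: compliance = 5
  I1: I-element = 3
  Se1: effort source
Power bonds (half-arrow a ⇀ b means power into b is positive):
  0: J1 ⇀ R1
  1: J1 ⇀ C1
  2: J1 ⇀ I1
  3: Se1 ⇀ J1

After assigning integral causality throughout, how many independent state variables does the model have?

b3 →J1  (Se1 fixes effort; stroke away)
b1 →J1  (C1: C, integral causality)
b2 →I1  (I1: I, integral causality)
b0 →J1  (common-f at J1 fixed by 2)

2  (C1, I1 all integral)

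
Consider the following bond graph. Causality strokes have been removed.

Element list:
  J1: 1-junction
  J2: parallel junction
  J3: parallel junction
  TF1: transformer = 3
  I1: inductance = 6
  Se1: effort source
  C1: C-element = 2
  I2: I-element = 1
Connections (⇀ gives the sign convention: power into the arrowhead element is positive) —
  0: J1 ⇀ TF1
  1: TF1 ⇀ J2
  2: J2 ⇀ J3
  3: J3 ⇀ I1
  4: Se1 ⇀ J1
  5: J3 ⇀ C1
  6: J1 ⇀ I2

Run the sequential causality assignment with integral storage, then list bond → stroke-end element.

β4 stroke→J1  (Se1 fixes effort; stroke away)
β3 stroke→I1  (I1 integral (f out))
β5 stroke→J3  (C1: C, integral causality)
β2 stroke→J2  (0-jn J3 has e-setter on 5)
β1 stroke→TF1  (J2: bond 2 brought effort, rest push out)
β0 stroke→J1  (TF1 one-in-one-out from 1)
β6 stroke→I2  (J1: last free bond brings flow in)

β0 stroke→J1
β1 stroke→TF1
β2 stroke→J2
β3 stroke→I1
β4 stroke→J1
β5 stroke→J3
β6 stroke→I2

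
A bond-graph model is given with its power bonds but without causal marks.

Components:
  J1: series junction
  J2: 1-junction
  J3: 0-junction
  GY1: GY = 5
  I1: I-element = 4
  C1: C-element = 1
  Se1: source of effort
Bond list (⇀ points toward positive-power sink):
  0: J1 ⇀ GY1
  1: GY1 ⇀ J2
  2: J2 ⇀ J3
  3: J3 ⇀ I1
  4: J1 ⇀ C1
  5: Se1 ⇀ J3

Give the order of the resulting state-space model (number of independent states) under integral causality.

b5 →J3  (source Se1 imposes e)
b2 →J2  (common-e at J3 fixed by 5)
b3 →I1  (0-jn J3 has e-setter on 5)
b1 →GY1  (J2: last free bond brings flow in)
b0 →GY1  (GY GY1: same side as bond 1)
b4 →J1  (1-jn J1 has f-setter on 0)

2  (C1, I1 all integral)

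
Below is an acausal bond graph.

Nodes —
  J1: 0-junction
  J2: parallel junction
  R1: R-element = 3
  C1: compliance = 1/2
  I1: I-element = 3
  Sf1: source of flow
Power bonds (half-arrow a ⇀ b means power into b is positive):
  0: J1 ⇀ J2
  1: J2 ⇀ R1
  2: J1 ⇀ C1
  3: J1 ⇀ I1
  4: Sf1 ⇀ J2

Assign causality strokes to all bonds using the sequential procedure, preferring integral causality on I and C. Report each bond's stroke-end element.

β0 →J2
β1 →R1
β2 →J1
β3 →I1
β4 →Sf1

#4 stroke→Sf1  (source Sf1 imposes f)
#2 stroke→J1  (prefer integral on C1)
#0 stroke→J2  (common-e at J1 fixed by 2)
#3 stroke→I1  (J1: bond 2 brought effort, rest push out)
#1 stroke→R1  (J2 effort already set via bond 0)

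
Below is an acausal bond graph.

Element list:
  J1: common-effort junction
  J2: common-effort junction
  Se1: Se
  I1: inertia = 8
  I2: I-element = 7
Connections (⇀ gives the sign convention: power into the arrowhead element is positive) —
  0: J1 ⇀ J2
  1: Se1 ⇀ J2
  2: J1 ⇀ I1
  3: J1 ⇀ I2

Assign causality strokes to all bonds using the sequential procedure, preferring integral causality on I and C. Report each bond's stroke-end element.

β0 stroke→J1
β1 stroke→J2
β2 stroke→I1
β3 stroke→I2

bond 1 →J2  (Se1 (Se) sets effort on bond)
bond 0 →J1  (J2 effort already set via bond 1)
bond 2 →I1  (J1: bond 0 brought effort, rest push out)
bond 3 →I2  (common-e at J1 fixed by 0)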